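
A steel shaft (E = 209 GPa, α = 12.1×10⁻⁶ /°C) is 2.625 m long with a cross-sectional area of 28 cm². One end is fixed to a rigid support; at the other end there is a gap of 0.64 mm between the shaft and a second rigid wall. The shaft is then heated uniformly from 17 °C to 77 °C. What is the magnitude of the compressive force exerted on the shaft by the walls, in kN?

Free thermal elongation = αΔT L = 12.1×10⁻⁶ × 60 × 2625 = 1.906 mm.
This exceeds the 0.64 mm gap, so the wall pushes back. The portion of expansion that must be recovered elastically is δ_free − gap = 1.906 − 0.64 = 1.266 mm.
That suppressed elongation corresponds to σ = E·Δ/L = 209×10³ × 1.266/2625 = 100.8 MPa.
P = σA = 100.8 × 2800 = 282.2 kN.

P ≈ 282 kN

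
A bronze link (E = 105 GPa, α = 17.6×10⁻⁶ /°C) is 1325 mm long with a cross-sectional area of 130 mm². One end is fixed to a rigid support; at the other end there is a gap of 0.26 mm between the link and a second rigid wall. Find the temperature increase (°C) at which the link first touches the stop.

ΔT ≈ 11.1 °C

The gap closes when αΔT L = 0.26 mm, since the link is still unstressed at that instant.
So ΔT = g/(αL) = 0.26/(17.6×10⁻⁶ × 1325) = 11.15 °C.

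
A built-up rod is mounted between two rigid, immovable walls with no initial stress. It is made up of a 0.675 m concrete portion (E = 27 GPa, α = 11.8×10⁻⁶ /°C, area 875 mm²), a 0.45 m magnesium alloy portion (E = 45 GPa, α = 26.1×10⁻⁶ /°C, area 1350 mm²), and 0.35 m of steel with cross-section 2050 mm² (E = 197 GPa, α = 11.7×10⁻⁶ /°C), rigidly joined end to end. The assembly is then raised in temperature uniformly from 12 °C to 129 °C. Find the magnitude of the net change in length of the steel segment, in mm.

If the supports were absent, the total length change would be Σ αᵢΔT Lᵢ = 11.8×10⁻⁶×117×675 + 26.1×10⁻⁶×117×450 + 11.7×10⁻⁶×117×350 = 2.785 mm.
The walls prevent any net length change, so an axial force P (same in every segment) develops. Compatibility: P · Σ Lᵢ/(AᵢEᵢ) = δ_free.
Σ Lᵢ/(AᵢEᵢ) = 675/(875×27×10³) + 450/(1350×45×10³) + 350/(2050×197×10³) = 3.685×10⁻⁵ mm/N.
So P = 2.785 / 3.685×10⁻⁵ = 75.59 kN, compressive.
For the steel segment, free thermal change = 11.7×10⁻⁶×117×350 = 0.4791 mm and elastic change from P = 75590×350/(2050×197×10³) = 0.06551 mm; these oppose, so the net change is 0.414 mm (segment lengthens).

|ΔL| ≈ 0.414 mm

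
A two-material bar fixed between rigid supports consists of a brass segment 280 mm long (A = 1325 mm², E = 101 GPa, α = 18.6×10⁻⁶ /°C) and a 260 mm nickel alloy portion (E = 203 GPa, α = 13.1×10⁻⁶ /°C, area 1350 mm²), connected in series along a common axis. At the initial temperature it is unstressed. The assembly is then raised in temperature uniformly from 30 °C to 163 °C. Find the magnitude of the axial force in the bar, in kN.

P ≈ 377 kN (compressive)

Free thermal expansion of the whole bar: Σ αᵢΔT Lᵢ = 18.6×10⁻⁶×133×280 + 13.1×10⁻⁶×133×260 = 1.146 mm.
The rigid supports impose zero overall length change; the single axial force P common to all segments must satisfy P Σ Lᵢ/(AᵢEᵢ) = δ_free.
Σ Lᵢ/(AᵢEᵢ) = 280/(1325×101×10³) + 260/(1350×203×10³) = 3.041×10⁻⁶ mm/N.
P = 1.146 / 3.041×10⁻⁶ = 376700 N = 376.7 kN, compressive.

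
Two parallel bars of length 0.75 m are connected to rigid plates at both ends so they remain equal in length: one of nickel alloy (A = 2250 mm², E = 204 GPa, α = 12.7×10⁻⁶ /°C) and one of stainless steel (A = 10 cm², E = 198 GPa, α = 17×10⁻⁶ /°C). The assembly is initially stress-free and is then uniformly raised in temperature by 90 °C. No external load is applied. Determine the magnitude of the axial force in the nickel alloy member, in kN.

Equilibrium of a rigid end plate with no external load gives equal and opposite internal forces ±P in the two members. Since α_{stainless steel} > α_{nickel alloy}, heating drives the stainless steel into compression and the nickel alloy into tension.
Compatibility of the two members (thermal + elastic change equal): (α₁ − α₂)ΔT = P·[1/(A₁E₁) + 1/(A₂E₂)].
|α₁ − α₂|·ΔT = 4.3×10⁻⁶ × 90 = 0.000387.
1/(A₁E₁) + 1/(A₂E₂) = 1/(2250×204×10³) + 1/(1000×198×10³) = 7.229×10⁻⁹ N⁻¹.
P = 0.000387 / 7.229×10⁻⁹ = 53530 N = 53.53 kN.

P ≈ 53.5 kN (tensile in the nickel alloy)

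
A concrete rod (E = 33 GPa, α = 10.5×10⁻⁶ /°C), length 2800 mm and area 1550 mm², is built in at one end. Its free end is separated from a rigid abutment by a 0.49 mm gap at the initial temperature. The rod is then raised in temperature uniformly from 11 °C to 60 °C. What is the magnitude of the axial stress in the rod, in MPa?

Free thermal elongation = αΔT L = 10.5×10⁻⁶ × 49 × 2800 = 1.441 mm.
The gap closes (δ_free > 0.49 mm) and the wall then resists a further 1.441 − 0.49 = 0.9506 mm of expansion.
Compatibility: PL/(AE) = 0.9506 mm, so σ = P/A = E × (0.9506/2800) = 11.2 MPa.

σ ≈ 11.2 MPa (compressive)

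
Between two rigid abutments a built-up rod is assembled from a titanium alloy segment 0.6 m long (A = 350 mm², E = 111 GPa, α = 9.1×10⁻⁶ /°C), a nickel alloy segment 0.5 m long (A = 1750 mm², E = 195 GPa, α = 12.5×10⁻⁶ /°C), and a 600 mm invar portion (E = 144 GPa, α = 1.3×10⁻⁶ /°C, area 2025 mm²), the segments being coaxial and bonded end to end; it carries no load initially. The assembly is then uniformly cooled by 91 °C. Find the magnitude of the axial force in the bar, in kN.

If the supports were absent, the total length change would be Σ αᵢΔT Lᵢ = 9.1×10⁻⁶×91×600 + 12.5×10⁻⁶×91×500 + 1.3×10⁻⁶×91×600 = 1.137 mm.
The walls prevent any net length change, so an axial force P (same in every segment) develops. Compatibility: P · Σ Lᵢ/(AᵢEᵢ) = δ_free.
The series flexibility is Σ Lᵢ/(AᵢEᵢ) = 600/(350×111×10³) + 500/(1750×195×10³) + 600/(2025×144×10³) = 1.897×10⁻⁵ mm/N.
Hence P = δ_free / Σ(L/AE) = 1.137/1.897×10⁻⁵ = 59.93 kN (tensile).

P ≈ 59.9 kN (tensile)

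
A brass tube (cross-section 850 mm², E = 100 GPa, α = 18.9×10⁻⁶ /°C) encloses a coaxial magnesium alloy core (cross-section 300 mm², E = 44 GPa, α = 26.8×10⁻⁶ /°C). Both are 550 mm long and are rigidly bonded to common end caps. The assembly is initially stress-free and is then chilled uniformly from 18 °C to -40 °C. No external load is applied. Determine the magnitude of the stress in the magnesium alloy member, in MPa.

The magnesium alloy has the larger α, so on cooling it would change length more than the brass if both were free. The rigid plates force a common final length, so the magnesium alloy is put into tension and the brass into compression, with equal and opposite forces P (no external load).
Setting the final lengths equal and cancelling L: (α₁ − α₂)ΔT = P/(A₁E₁) + P/(A₂E₂).
|α₁ − α₂|·ΔT = 7.9×10⁻⁶ × 58 = 0.0004582.
1/(A₁E₁) + 1/(A₂E₂) = 1/(850×100×10³) + 1/(300×44×10³) = 8.752×10⁻⁸ N⁻¹.
So P = 0.0004582 / 8.752×10⁻⁸ = 5.235 kN.
σ_{magnesium alloy} = P/A₂ = 5235/300 = 17.45 MPa, tensile.

σ ≈ 17.5 MPa (tensile)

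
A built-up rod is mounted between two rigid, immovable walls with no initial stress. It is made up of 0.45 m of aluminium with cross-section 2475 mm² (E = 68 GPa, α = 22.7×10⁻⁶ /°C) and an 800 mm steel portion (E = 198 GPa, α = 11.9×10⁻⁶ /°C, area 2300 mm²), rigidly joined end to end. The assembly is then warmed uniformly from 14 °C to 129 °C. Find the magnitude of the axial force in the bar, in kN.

P ≈ 512 kN (compressive)

If the supports were absent, the total length change would be Σ αᵢΔT Lᵢ = 22.7×10⁻⁶×115×450 + 11.9×10⁻⁶×115×800 = 2.27 mm.
The walls prevent any net length change, so an axial force P (same in every segment) develops. Compatibility: P · Σ Lᵢ/(AᵢEᵢ) = δ_free.
The series flexibility is Σ Lᵢ/(AᵢEᵢ) = 450/(2475×68×10³) + 800/(2300×198×10³) = 4.43×10⁻⁶ mm/N.
So P = 2.27 / 4.43×10⁻⁶ = 512.3 kN, compressive.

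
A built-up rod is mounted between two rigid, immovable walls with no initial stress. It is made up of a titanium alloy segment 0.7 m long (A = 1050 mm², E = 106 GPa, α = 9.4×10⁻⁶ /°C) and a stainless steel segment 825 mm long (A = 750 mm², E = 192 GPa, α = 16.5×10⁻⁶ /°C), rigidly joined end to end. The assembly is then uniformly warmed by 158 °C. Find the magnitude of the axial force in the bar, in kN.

Free thermal expansion of the whole bar: Σ αᵢΔT Lᵢ = 9.4×10⁻⁶×158×700 + 16.5×10⁻⁶×158×825 = 3.19 mm.
The walls prevent any net length change, so an axial force P (same in every segment) develops. Compatibility: P · Σ Lᵢ/(AᵢEᵢ) = δ_free.
Σ Lᵢ/(AᵢEᵢ) = 700/(1050×106×10³) + 825/(750×192×10³) = 1.202×10⁻⁵ mm/N.
P = 3.19 / 1.202×10⁻⁵ = 265500 N = 265.5 kN, compressive.

P ≈ 265 kN (compressive)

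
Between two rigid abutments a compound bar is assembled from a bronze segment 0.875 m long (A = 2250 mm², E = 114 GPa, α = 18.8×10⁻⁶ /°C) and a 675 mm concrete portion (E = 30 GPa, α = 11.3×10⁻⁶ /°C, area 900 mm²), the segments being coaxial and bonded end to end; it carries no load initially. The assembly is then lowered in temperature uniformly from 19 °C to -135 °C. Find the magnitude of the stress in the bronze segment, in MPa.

Free thermal contraction of the whole bar: Σ αᵢΔT Lᵢ = 18.8×10⁻⁶×154×875 + 11.3×10⁻⁶×154×675 = 3.708 mm.
The walls prevent any net length change, so an axial force P (same in every segment) develops. Compatibility: P · Σ Lᵢ/(AᵢEᵢ) = δ_free.
The series flexibility is Σ Lᵢ/(AᵢEᵢ) = 875/(2250×114×10³) + 675/(900×30×10³) = 2.841×10⁻⁵ mm/N.
Hence P = δ_free / Σ(L/AE) = 3.708/2.841×10⁻⁵ = 130.5 kN (tensile).
σ_{bronze} = P / A = 130500 / 2250 = 58 MPa.

σ ≈ 58 MPa (tensile)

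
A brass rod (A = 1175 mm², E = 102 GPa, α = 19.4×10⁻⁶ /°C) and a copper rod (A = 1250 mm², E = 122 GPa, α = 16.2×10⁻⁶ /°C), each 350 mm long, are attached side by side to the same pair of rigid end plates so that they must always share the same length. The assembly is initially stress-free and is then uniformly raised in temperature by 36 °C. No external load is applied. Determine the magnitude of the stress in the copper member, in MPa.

The brass has the larger α, so on heating it would change length more than the copper if both were free. The rigid plates force a common final length, so the brass is put into compression and the copper into tension, with equal and opposite forces P (no external load).
Compatibility of the two members (thermal + elastic change equal): (α₁ − α₂)ΔT = P·[1/(A₁E₁) + 1/(A₂E₂)].
|α₁ − α₂|·ΔT = 3.2×10⁻⁶ × 36 = 0.0001152.
1/(A₁E₁) + 1/(A₂E₂) = 1/(1175×102×10³) + 1/(1250×122×10³) = 1.49×10⁻⁸ N⁻¹.
P = 0.0001152 / 1.49×10⁻⁸ = 7731 N = 7.731 kN.
σ_{copper} = P/A₂ = 7731/1250 = 6.185 MPa, tensile.

σ ≈ 6.18 MPa (tensile)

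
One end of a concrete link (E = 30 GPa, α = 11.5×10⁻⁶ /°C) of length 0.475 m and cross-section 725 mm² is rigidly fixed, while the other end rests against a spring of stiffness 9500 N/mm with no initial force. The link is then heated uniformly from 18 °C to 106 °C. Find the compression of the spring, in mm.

If the spring were absent the link would lengthen by αΔT L = 11.5×10⁻⁶ × 88 × 475 = 0.4807 mm.
Let P be the compressive force at the spring. The link shortens elastically by PL/(AE) and the spring compresses by P/k; together these equal δ_free.
P [ L/(AE) + 1/k ] = δ_free → P [ 475/(725×30×10³) + 1/(9500) ] = 0.4807.
P = 0.4807 / 0.0001271 = 3782 N.
Spring compression = P/k = 3782/(9500) = 0.3981 mm.

δ ≈ 0.398 mm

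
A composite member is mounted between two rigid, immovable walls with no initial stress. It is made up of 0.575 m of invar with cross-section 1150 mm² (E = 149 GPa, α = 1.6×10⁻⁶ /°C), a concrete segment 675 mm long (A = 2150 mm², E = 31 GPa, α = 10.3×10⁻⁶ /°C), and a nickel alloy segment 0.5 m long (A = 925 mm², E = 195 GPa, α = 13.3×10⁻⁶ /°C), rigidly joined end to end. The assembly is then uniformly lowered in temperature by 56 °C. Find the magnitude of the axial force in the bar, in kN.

P ≈ 50 kN (tensile)

With the walls removed the bar would change length by δ_free = Σ αᵢΔT Lᵢ = 1.6×10⁻⁶×56×575 + 10.3×10⁻⁶×56×675 + 13.3×10⁻⁶×56×500 = 0.8133 mm.
The rigid supports impose zero overall length change; the single axial force P common to all segments must satisfy P Σ Lᵢ/(AᵢEᵢ) = δ_free.
The series flexibility is Σ Lᵢ/(AᵢEᵢ) = 575/(1150×149×10³) + 675/(2150×31×10³) + 500/(925×195×10³) = 1.626×10⁻⁵ mm/N.
Hence P = δ_free / Σ(L/AE) = 0.8133/1.626×10⁻⁵ = 50.03 kN (tensile).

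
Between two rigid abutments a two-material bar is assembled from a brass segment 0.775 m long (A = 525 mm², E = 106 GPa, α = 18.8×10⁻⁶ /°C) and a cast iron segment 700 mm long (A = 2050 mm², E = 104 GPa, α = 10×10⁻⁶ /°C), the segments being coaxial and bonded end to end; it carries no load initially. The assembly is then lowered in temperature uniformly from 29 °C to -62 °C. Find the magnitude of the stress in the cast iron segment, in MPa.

Free thermal contraction of the whole bar: Σ αᵢΔT Lᵢ = 18.8×10⁻⁶×91×775 + 10×10⁻⁶×91×700 = 1.963 mm.
Since the ends are fixed, an axial force P builds up, equal in every segment, with P · Σ Lᵢ/(AᵢEᵢ) = δ_free.
Σ Lᵢ/(AᵢEᵢ) = 775/(525×106×10³) + 700/(2050×104×10³) = 1.721×10⁻⁵ mm/N.
Hence P = δ_free / Σ(L/AE) = 1.963/1.721×10⁻⁵ = 114.1 kN (tensile).
σ_{cast iron} = P / A = 114100 / 2050 = 55.64 MPa.

σ ≈ 55.6 MPa (tensile)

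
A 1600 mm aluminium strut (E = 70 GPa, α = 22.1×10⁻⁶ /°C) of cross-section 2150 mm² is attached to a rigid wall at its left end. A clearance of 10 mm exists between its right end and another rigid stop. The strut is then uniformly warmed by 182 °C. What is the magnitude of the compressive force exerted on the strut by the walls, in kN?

P ≈ 0 kN

Unrestrained expansion: δ_free = αΔT L = 22.1×10⁻⁶ × 182 × 1600 = 6.436 mm.
This is smaller than the 10 mm clearance, so the strut expands freely without reaching the stop — the stress is zero.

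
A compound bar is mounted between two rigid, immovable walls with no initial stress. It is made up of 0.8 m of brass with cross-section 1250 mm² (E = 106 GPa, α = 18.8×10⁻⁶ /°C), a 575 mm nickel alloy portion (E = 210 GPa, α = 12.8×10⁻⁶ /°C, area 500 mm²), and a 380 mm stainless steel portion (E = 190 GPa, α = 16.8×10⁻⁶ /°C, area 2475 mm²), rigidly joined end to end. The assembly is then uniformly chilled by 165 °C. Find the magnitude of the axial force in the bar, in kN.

If the supports were absent, the total length change would be Σ αᵢΔT Lᵢ = 18.8×10⁻⁶×165×800 + 12.8×10⁻⁶×165×575 + 16.8×10⁻⁶×165×380 = 4.749 mm.
The walls prevent any net length change, so an axial force P (same in every segment) develops. Compatibility: P · Σ Lᵢ/(AᵢEᵢ) = δ_free.
Σ Lᵢ/(AᵢEᵢ) = 800/(1250×106×10³) + 575/(500×210×10³) + 380/(2475×190×10³) = 1.232×10⁻⁵ mm/N.
Hence P = δ_free / Σ(L/AE) = 4.749/1.232×10⁻⁵ = 385.4 kN (tensile).

P ≈ 385 kN (tensile)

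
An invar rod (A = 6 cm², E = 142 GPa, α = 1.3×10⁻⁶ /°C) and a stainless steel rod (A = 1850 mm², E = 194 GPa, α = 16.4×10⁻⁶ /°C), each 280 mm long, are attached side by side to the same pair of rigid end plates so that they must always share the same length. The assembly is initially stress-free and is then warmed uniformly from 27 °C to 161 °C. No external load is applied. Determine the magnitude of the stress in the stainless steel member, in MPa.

The stainless steel has the larger α, so on heating it would change length more than the invar if both were free. The rigid plates force a common final length, so the stainless steel is put into compression and the invar into tension, with equal and opposite forces P (no external load).
Equating the net (thermal + elastic) strains gives |α₁ − α₂|·ΔT = P·[1/(A₁E₁) + 1/(A₂E₂)].
|α₁ − α₂|·ΔT = 15.1×10⁻⁶ × 134 = 0.002023.
1/(A₁E₁) + 1/(A₂E₂) = 1/(600×142×10³) + 1/(1850×194×10³) = 1.452×10⁻⁸ N⁻¹.
So P = 0.002023 / 1.452×10⁻⁸ = 139.3 kN.
σ_{stainless steel} = P/A₂ = 139300/1850 = 75.31 MPa, compressive.

σ ≈ 75.3 MPa (compressive)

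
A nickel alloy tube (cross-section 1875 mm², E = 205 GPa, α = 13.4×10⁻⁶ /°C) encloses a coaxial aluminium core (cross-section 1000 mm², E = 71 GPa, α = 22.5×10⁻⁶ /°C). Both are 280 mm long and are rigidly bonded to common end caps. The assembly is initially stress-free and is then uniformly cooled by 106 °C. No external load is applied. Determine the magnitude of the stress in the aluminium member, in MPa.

σ ≈ 57.8 MPa (tensile)

The aluminium has the larger α, so on cooling it would change length more than the nickel alloy if both were free. The rigid plates force a common final length, so the aluminium is put into tension and the nickel alloy into compression, with equal and opposite forces P (no external load).
Compatibility of the two members (thermal + elastic change equal): (α₁ − α₂)ΔT = P·[1/(A₁E₁) + 1/(A₂E₂)].
|α₁ − α₂|·ΔT = 9.1×10⁻⁶ × 106 = 0.0009646.
1/(A₁E₁) + 1/(A₂E₂) = 1/(1875×205×10³) + 1/(1000×71×10³) = 1.669×10⁻⁸ N⁻¹.
So P = 0.0009646 / 1.669×10⁻⁸ = 57.81 kN.
σ_{aluminium} = P/A₂ = 57810/1000 = 57.81 MPa, tensile.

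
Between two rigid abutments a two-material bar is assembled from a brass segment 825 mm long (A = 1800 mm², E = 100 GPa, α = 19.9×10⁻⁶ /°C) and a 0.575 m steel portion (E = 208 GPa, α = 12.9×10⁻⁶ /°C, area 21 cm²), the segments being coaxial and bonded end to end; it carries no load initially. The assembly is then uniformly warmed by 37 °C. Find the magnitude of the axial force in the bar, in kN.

P ≈ 149 kN (compressive)

If the supports were absent, the total length change would be Σ αᵢΔT Lᵢ = 19.9×10⁻⁶×37×825 + 12.9×10⁻⁶×37×575 = 0.8819 mm.
Since the ends are fixed, an axial force P builds up, equal in every segment, with P · Σ Lᵢ/(AᵢEᵢ) = δ_free.
The series flexibility is Σ Lᵢ/(AᵢEᵢ) = 825/(1800×100×10³) + 575/(2100×208×10³) = 5.9×10⁻⁶ mm/N.
P = 0.8819 / 5.9×10⁻⁶ = 149500 N = 149.5 kN, compressive.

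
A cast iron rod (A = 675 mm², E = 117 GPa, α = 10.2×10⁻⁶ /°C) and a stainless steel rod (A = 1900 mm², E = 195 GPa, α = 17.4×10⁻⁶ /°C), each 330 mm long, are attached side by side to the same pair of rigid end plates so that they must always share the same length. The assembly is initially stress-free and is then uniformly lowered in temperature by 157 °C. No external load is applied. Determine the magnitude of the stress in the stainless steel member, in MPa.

σ ≈ 38.7 MPa (tensile)

Equilibrium of a rigid end plate with no external load gives equal and opposite internal forces ±P in the two members. Since α_{stainless steel} > α_{cast iron}, cooling drives the stainless steel into tension and the cast iron into compression.
Equating the net (thermal + elastic) strains gives |α₁ − α₂|·ΔT = P·[1/(A₁E₁) + 1/(A₂E₂)].
|α₁ − α₂|·ΔT = 7.2×10⁻⁶ × 157 = 0.00113.
1/(A₁E₁) + 1/(A₂E₂) = 1/(675×117×10³) + 1/(1900×195×10³) = 1.536×10⁻⁸ N⁻¹.
So P = 0.00113 / 1.536×10⁻⁸ = 73.59 kN.
σ_{stainless steel} = P/A₂ = 73590/1900 = 38.73 MPa, tensile.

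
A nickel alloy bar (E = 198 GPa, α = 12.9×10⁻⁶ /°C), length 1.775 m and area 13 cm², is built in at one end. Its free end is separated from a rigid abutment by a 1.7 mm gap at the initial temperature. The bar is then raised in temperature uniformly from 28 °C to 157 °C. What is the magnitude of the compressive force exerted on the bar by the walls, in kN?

Free thermal elongation = αΔT L = 12.9×10⁻⁶ × 129 × 1775 = 2.954 mm.
The gap closes (δ_free > 1.7 mm) and the wall then resists a further 2.954 − 1.7 = 1.254 mm of expansion.
So σ = E(δ_free − g)/L = 198×10³ × 1.254/1775 = 139.9 MPa.
P = σA = 139.9 × 1300 = 181.8 kN.

P ≈ 182 kN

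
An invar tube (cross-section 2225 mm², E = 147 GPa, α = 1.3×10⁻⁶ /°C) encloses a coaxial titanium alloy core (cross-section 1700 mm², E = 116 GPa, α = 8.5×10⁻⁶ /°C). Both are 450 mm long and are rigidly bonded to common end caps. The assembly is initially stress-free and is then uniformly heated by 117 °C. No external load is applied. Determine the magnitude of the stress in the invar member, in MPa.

σ ≈ 46.6 MPa (tensile)

The titanium alloy has the larger α, so on heating it would change length more than the invar if both were free. The rigid plates force a common final length, so the titanium alloy is put into compression and the invar into tension, with equal and opposite forces P (no external load).
Compatibility of the two members (thermal + elastic change equal): (α₁ − α₂)ΔT = P·[1/(A₁E₁) + 1/(A₂E₂)].
|α₁ − α₂|·ΔT = 7.2×10⁻⁶ × 117 = 0.0008424.
1/(A₁E₁) + 1/(A₂E₂) = 1/(2225×147×10³) + 1/(1700×116×10³) = 8.128×10⁻⁹ N⁻¹.
P = 0.0008424 / 8.128×10⁻⁹ = 103600 N = 103.6 kN.
σ_{invar} = P/A₁ = 103600/2225 = 46.58 MPa, tensile.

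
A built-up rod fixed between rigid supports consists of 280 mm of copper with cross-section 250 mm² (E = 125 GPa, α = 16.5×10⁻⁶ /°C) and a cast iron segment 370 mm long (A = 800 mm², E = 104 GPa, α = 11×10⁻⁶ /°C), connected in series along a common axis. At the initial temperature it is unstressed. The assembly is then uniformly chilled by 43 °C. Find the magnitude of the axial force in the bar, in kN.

If the supports were absent, the total length change would be Σ αᵢΔT Lᵢ = 16.5×10⁻⁶×43×280 + 11×10⁻⁶×43×370 = 0.3737 mm.
Since the ends are fixed, an axial force P builds up, equal in every segment, with P · Σ Lᵢ/(AᵢEᵢ) = δ_free.
The series flexibility is Σ Lᵢ/(AᵢEᵢ) = 280/(250×125×10³) + 370/(800×104×10³) = 1.341×10⁻⁵ mm/N.
So P = 0.3737 / 1.341×10⁻⁵ = 27.87 kN, tensile.

P ≈ 27.9 kN (tensile)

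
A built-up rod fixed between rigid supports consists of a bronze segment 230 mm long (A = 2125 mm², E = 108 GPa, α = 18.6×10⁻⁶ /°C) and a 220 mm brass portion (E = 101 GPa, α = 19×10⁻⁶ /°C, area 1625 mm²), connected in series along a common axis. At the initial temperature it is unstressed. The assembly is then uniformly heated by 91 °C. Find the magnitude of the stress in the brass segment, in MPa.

σ ≈ 202 MPa (compressive)

With the walls removed the bar would change length by δ_free = Σ αᵢΔT Lᵢ = 18.6×10⁻⁶×91×230 + 19×10⁻⁶×91×220 = 0.7697 mm.
The walls prevent any net length change, so an axial force P (same in every segment) develops. Compatibility: P · Σ Lᵢ/(AᵢEᵢ) = δ_free.
The series flexibility is Σ Lᵢ/(AᵢEᵢ) = 230/(2125×108×10³) + 220/(1625×101×10³) = 2.343×10⁻⁶ mm/N.
So P = 0.7697 / 2.343×10⁻⁶ = 328.6 kN, compressive.
σ_{brass} = P / A = 328600 / 1625 = 202.2 MPa.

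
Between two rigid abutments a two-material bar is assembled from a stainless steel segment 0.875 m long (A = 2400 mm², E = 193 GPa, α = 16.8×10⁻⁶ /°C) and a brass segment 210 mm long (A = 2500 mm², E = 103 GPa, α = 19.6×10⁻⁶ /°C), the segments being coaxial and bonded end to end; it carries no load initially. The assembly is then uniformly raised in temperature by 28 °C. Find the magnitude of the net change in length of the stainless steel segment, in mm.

Free thermal expansion of the whole bar: Σ αᵢΔT Lᵢ = 16.8×10⁻⁶×28×875 + 19.6×10⁻⁶×28×210 = 0.5268 mm.
The rigid supports impose zero overall length change; the single axial force P common to all segments must satisfy P Σ Lᵢ/(AᵢEᵢ) = δ_free.
The series flexibility is Σ Lᵢ/(AᵢEᵢ) = 875/(2400×193×10³) + 210/(2500×103×10³) = 2.705×10⁻⁶ mm/N.
So P = 0.5268 / 2.705×10⁻⁶ = 194.8 kN, compressive.
For the stainless steel segment, free thermal change = 16.8×10⁻⁶×28×875 = 0.4116 mm and elastic change from P = 194800×875/(2400×193×10³) = 0.368 mm; these oppose, so the net change is 0.0436 mm (segment lengthens).

|ΔL| ≈ 0.0436 mm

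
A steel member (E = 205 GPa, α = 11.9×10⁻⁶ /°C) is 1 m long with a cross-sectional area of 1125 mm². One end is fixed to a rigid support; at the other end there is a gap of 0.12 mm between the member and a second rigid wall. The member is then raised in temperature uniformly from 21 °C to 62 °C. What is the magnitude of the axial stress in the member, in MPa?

σ ≈ 75.4 MPa (compressive)

Free thermal elongation = αΔT L = 11.9×10⁻⁶ × 41 × 1000 = 0.4879 mm.
The gap closes (δ_free > 0.12 mm) and the wall then resists a further 0.4879 − 0.12 = 0.3679 mm of expansion.
That suppressed elongation corresponds to σ = E·Δ/L = 205×10³ × 0.3679/1000 = 75.42 MPa.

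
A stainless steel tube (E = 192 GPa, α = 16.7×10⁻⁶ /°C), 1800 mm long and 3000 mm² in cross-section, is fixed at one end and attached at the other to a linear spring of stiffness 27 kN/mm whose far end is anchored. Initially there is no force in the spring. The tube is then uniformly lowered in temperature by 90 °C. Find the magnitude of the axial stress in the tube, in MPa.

σ ≈ 22.5 MPa (tensile)

The unrestrained thermal change is αΔT L = 16.7×10⁻⁶ × 90 × 1800 = 2.705 mm.
Let P be the tensile force in the spring. The tube extends elastically by PL/(AE) and the spring stretches by P/k; together these equal δ_free.
So P = δ_free / [L/(AE) + 1/k] = 2.705 / [ 1800/(3000×192×10³) + 1/(27×10³) ].
P = 2.705 / 4.016×10⁻⁵ = 67360 N.
σ = P/A = 67360/3000 = 22.45 MPa.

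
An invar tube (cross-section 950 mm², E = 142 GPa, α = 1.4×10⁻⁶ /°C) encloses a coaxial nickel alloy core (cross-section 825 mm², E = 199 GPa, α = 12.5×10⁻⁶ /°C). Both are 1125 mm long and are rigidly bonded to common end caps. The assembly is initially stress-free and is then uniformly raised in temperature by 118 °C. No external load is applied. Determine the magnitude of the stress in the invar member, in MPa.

Equilibrium of a rigid end plate with no external load gives equal and opposite internal forces ±P in the two members. Since α_{nickel alloy} > α_{invar}, heating drives the nickel alloy into compression and the invar into tension.
Setting the final lengths equal and cancelling L: (α₁ − α₂)ΔT = P/(A₁E₁) + P/(A₂E₂).
|α₁ − α₂|·ΔT = 11.1×10⁻⁶ × 118 = 0.00131.
1/(A₁E₁) + 1/(A₂E₂) = 1/(950×142×10³) + 1/(825×199×10³) = 1.35×10⁻⁸ N⁻¹.
P = 0.00131 / 1.35×10⁻⁸ = 96990 N = 96.99 kN.
σ_{invar} = P/A₁ = 96990/950 = 102.1 MPa, tensile.

σ ≈ 102 MPa (tensile)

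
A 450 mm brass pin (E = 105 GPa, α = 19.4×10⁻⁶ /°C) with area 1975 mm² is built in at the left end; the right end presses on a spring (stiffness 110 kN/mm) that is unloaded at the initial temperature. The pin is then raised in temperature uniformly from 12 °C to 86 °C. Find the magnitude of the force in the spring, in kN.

P ≈ 57.4 kN

The unrestrained thermal change is αΔT L = 19.4×10⁻⁶ × 74 × 450 = 0.646 mm.
Let P be the compressive force at the spring. The pin shortens elastically by PL/(AE) and the spring compresses by P/k; together these equal δ_free.
So P = δ_free / [L/(AE) + 1/k] = 0.646 / [ 450/(1975×105×10³) + 1/(110×10³) ].
P = 0.646 / 1.126×10⁻⁵ = 57370 N.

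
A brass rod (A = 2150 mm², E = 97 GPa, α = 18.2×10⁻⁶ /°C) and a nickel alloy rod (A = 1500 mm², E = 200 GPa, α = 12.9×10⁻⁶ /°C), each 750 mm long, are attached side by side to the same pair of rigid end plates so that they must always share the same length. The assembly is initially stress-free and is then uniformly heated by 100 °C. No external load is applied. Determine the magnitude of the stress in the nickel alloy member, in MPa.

The brass has the larger α, so on heating it would change length more than the nickel alloy if both were free. The rigid plates force a common final length, so the brass is put into compression and the nickel alloy into tension, with equal and opposite forces P (no external load).
Compatibility of the two members (thermal + elastic change equal): (α₁ − α₂)ΔT = P·[1/(A₁E₁) + 1/(A₂E₂)].
|α₁ − α₂|·ΔT = 5.3×10⁻⁶ × 100 = 0.00053.
1/(A₁E₁) + 1/(A₂E₂) = 1/(2150×97×10³) + 1/(1500×200×10³) = 8.128×10⁻⁹ N⁻¹.
P = 0.00053 / 8.128×10⁻⁹ = 65200 N = 65.2 kN.
σ_{nickel alloy} = P/A₂ = 65200/1500 = 43.47 MPa, tensile.

σ ≈ 43.5 MPa (tensile)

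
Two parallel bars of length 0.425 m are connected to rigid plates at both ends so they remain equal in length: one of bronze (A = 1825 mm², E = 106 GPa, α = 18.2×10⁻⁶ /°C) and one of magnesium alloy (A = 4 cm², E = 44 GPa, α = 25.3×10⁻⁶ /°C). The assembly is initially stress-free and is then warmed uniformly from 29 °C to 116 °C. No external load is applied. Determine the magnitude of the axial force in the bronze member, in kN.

P ≈ 9.96 kN (tensile in the bronze)

The magnesium alloy has the larger α, so on heating it would change length more than the bronze if both were free. The rigid plates force a common final length, so the magnesium alloy is put into compression and the bronze into tension, with equal and opposite forces P (no external load).
Compatibility of the two members (thermal + elastic change equal): (α₁ − α₂)ΔT = P·[1/(A₁E₁) + 1/(A₂E₂)].
|α₁ − α₂|·ΔT = 7.1×10⁻⁶ × 87 = 0.0006177.
1/(A₁E₁) + 1/(A₂E₂) = 1/(1825×106×10³) + 1/(400×44×10³) = 6.199×10⁻⁸ N⁻¹.
P = 0.0006177 / 6.199×10⁻⁸ = 9965 N = 9.965 kN.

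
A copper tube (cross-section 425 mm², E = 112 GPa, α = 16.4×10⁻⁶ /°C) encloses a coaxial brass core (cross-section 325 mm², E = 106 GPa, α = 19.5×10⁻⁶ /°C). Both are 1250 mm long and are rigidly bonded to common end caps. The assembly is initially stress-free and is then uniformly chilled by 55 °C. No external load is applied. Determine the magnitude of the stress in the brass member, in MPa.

Both members must finish at the same length. With the larger α, the brass tends to over-contract; the plates restrain it, putting the brass in tension and the copper in compression. With no external load the two internal forces are equal and opposite, magnitude P.
Compatibility of the two members (thermal + elastic change equal): (α₁ − α₂)ΔT = P·[1/(A₁E₁) + 1/(A₂E₂)].
|α₁ − α₂|·ΔT = 3.1×10⁻⁶ × 55 = 0.0001705.
1/(A₁E₁) + 1/(A₂E₂) = 1/(425×112×10³) + 1/(325×106×10³) = 5.004×10⁻⁸ N⁻¹.
P = 0.0001705 / 5.004×10⁻⁸ = 3408 N = 3.408 kN.
σ_{brass} = P/A₂ = 3408/325 = 10.48 MPa, tensile.

σ ≈ 10.5 MPa (tensile)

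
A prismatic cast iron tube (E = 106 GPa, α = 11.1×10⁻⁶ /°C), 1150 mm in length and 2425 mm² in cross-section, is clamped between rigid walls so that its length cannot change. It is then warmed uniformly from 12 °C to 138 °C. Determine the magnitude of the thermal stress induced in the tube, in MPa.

The supports are rigid, so the total axial strain is zero. The restrained thermal strain is ε = αΔT = 11.1×10⁻⁶ × 126 = 1398.6×10⁻⁶.
σ = EαΔT = 106×10³ × 11.1×10⁻⁶ × 126 = 148.3 MPa (compressive; the tube is trying to expand).

σ ≈ 148 MPa (compressive)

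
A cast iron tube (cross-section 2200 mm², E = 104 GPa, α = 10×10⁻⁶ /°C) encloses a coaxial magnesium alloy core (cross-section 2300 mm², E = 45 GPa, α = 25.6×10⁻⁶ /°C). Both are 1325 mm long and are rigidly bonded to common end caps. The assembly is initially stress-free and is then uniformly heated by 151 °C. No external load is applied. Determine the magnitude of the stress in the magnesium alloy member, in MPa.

Both members must finish at the same length. With the larger α, the magnesium alloy tends to over-expand; the plates restrain it, putting the magnesium alloy in compression and the cast iron in tension. With no external load the two internal forces are equal and opposite, magnitude P.
Compatibility of the two members (thermal + elastic change equal): (α₁ − α₂)ΔT = P·[1/(A₁E₁) + 1/(A₂E₂)].
|α₁ − α₂|·ΔT = 15.6×10⁻⁶ × 151 = 0.002356.
1/(A₁E₁) + 1/(A₂E₂) = 1/(2200×104×10³) + 1/(2300×45×10³) = 1.403×10⁻⁸ N⁻¹.
P = 0.002356 / 1.403×10⁻⁸ = 167900 N = 167.9 kN.
σ_{magnesium alloy} = P/A₂ = 167900/2300 = 72.99 MPa, compressive.

σ ≈ 73 MPa (compressive)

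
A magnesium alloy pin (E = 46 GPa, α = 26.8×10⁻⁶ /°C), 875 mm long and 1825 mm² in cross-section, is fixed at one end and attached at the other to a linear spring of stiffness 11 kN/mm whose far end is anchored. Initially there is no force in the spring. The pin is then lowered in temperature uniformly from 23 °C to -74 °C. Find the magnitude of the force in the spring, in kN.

P ≈ 22.4 kN

If the spring were absent the pin would shorten by αΔT L = 26.8×10⁻⁶ × 97 × 875 = 2.275 mm.
Let P be the tensile force in the spring. The pin extends elastically by PL/(AE) and the spring stretches by P/k; together these equal δ_free.
P [ L/(AE) + 1/k ] = δ_free → P [ 875/(1825×46×10³) + 1/(11×10³) ] = 2.275.
P = 2.275 / 0.0001013 = 22450 N.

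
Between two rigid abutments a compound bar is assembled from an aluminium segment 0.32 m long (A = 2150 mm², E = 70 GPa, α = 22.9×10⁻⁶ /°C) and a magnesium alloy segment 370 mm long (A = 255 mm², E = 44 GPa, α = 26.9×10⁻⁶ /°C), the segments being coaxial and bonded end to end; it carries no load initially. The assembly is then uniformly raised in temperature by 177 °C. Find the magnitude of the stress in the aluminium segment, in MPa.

With the walls removed the bar would change length by δ_free = Σ αᵢΔT Lᵢ = 22.9×10⁻⁶×177×320 + 26.9×10⁻⁶×177×370 = 3.059 mm.
The walls prevent any net length change, so an axial force P (same in every segment) develops. Compatibility: P · Σ Lᵢ/(AᵢEᵢ) = δ_free.
Σ Lᵢ/(AᵢEᵢ) = 320/(2150×70×10³) + 370/(255×44×10³) = 3.51×10⁻⁵ mm/N.
P = 3.059 / 3.51×10⁻⁵ = 87140 N = 87.14 kN, compressive.
σ_{aluminium} = P / A = 87140 / 2150 = 40.53 MPa.

σ ≈ 40.5 MPa (compressive)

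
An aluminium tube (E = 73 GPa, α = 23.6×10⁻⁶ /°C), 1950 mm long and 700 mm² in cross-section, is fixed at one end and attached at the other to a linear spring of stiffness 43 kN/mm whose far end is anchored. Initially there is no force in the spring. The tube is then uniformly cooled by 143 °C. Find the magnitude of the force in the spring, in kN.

The unrestrained thermal change is αΔT L = 23.6×10⁻⁶ × 143 × 1950 = 6.581 mm.
With a force P in the spring, the elastic change of the tube is PL/(AE) and that of the spring is P/k; compatibility requires their sum to equal δ_free.
So P = δ_free / [L/(AE) + 1/k] = 6.581 / [ 1950/(700×73×10³) + 1/(43×10³) ].
P = 6.581 / 6.142×10⁻⁵ = 107200 N.

P ≈ 107 kN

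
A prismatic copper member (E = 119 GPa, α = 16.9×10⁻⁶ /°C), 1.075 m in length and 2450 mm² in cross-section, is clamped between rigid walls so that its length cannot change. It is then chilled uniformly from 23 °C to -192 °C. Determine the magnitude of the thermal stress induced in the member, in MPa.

With length fixed, the mechanical strain must cancel the thermal strain αΔT = 16.9×10⁻⁶ × 215 = 3633.5×10⁻⁶.
Hence σ = E·αΔT = 119×10³ × 3633.5×10⁻⁶ = 432.4 MPa, tensile.

σ ≈ 432 MPa (tensile)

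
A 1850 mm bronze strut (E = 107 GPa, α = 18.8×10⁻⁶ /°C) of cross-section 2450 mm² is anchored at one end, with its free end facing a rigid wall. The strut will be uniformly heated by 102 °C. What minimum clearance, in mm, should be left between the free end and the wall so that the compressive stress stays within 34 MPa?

g ≈ 2.96 mm

Free expansion if unrestrained: δ_free = αΔT L = 18.8×10⁻⁶ × 102 × 1850 = 3.548 mm.
At the allowable stress the elastic shortening the wall may impose is σL/E = 34 × 1850 / (107×10³) = 0.5879 mm.
The gap must absorb the remainder: g_min = 3.548 − 0.5879 = 2.96 mm.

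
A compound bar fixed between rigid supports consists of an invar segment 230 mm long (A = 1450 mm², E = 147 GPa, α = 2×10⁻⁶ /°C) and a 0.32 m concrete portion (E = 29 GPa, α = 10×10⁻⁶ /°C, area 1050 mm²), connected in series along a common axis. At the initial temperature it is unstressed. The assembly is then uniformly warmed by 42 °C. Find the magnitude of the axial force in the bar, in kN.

Free thermal expansion of the whole bar: Σ αᵢΔT Lᵢ = 2×10⁻⁶×42×230 + 10×10⁻⁶×42×320 = 0.1537 mm.
The rigid supports impose zero overall length change; the single axial force P common to all segments must satisfy P Σ Lᵢ/(AᵢEᵢ) = δ_free.
Σ Lᵢ/(AᵢEᵢ) = 230/(1450×147×10³) + 320/(1050×29×10³) = 1.159×10⁻⁵ mm/N.
P = 0.1537 / 1.159×10⁻⁵ = 13270 N = 13.27 kN, compressive.

P ≈ 13.3 kN (compressive)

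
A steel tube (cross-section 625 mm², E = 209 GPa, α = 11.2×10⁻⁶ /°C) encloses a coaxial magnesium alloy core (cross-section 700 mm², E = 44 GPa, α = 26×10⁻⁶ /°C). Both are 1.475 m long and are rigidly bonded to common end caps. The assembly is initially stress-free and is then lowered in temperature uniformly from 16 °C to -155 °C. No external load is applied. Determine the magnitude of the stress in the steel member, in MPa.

The magnesium alloy has the larger α, so on cooling it would change length more than the steel if both were free. The rigid plates force a common final length, so the magnesium alloy is put into tension and the steel into compression, with equal and opposite forces P (no external load).
Equating the net (thermal + elastic) strains gives |α₁ − α₂|·ΔT = P·[1/(A₁E₁) + 1/(A₂E₂)].
|α₁ − α₂|·ΔT = 14.8×10⁻⁶ × 171 = 0.002531.
1/(A₁E₁) + 1/(A₂E₂) = 1/(625×209×10³) + 1/(700×44×10³) = 4.012×10⁻⁸ N⁻¹.
P = 0.002531 / 4.012×10⁻⁸ = 63080 N = 63.08 kN.
σ_{steel} = P/A₁ = 63080/625 = 100.9 MPa, compressive.

σ ≈ 101 MPa (compressive)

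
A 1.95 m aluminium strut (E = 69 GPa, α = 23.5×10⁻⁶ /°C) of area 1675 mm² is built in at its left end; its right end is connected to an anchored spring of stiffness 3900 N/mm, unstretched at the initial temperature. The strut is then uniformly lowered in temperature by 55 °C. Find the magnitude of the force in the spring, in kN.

Free thermal contraction: δ_free = αΔT L = 23.5×10⁻⁶ × 55 × 1950 = 2.52 mm.
With a force P in the spring, the elastic change of the strut is PL/(AE) and that of the spring is P/k; compatibility requires their sum to equal δ_free.
P [ L/(AE) + 1/k ] = δ_free → P [ 1950/(1675×69×10³) + 1/(3900) ] = 2.52.
P = 2.52 / 0.0002733 = 9223 N.

P ≈ 9.22 kN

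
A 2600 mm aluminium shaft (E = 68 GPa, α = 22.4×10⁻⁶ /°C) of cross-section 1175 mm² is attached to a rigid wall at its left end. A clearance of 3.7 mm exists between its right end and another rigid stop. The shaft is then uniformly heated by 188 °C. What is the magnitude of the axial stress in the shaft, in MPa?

σ ≈ 190 MPa (compressive)

Unrestrained expansion: δ_free = αΔT L = 22.4×10⁻⁶ × 188 × 2600 = 10.95 mm.
This exceeds the 3.7 mm gap, so the wall pushes back. The portion of expansion that must be recovered elastically is δ_free − gap = 10.95 − 3.7 = 7.249 mm.
Compatibility: PL/(AE) = 7.249 mm, so σ = P/A = E × (7.249/2600) = 189.6 MPa.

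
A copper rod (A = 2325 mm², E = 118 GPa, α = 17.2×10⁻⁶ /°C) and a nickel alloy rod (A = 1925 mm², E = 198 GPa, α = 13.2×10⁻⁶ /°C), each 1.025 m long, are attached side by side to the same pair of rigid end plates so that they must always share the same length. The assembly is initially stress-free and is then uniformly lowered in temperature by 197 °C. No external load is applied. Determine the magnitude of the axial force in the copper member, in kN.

P ≈ 126 kN (tensile in the copper)

Equilibrium of a rigid end plate with no external load gives equal and opposite internal forces ±P in the two members. Since α_{copper} > α_{nickel alloy}, cooling drives the copper into tension and the nickel alloy into compression.
Setting the final lengths equal and cancelling L: (α₁ − α₂)ΔT = P/(A₁E₁) + P/(A₂E₂).
|α₁ − α₂|·ΔT = 4×10⁻⁶ × 197 = 0.000788.
1/(A₁E₁) + 1/(A₂E₂) = 1/(2325×118×10³) + 1/(1925×198×10³) = 6.269×10⁻⁹ N⁻¹.
P = 0.000788 / 6.269×10⁻⁹ = 125700 N = 125.7 kN.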